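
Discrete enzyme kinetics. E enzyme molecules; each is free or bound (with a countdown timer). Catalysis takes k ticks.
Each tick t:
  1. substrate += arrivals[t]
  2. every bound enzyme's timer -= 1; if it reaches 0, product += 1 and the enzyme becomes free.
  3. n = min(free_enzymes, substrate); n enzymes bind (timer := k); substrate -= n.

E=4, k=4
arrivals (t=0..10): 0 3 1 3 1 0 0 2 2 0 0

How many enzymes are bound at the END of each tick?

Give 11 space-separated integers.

Answer: 0 3 4 4 4 4 4 4 4 4 4

Derivation:
t=0: arr=0 -> substrate=0 bound=0 product=0
t=1: arr=3 -> substrate=0 bound=3 product=0
t=2: arr=1 -> substrate=0 bound=4 product=0
t=3: arr=3 -> substrate=3 bound=4 product=0
t=4: arr=1 -> substrate=4 bound=4 product=0
t=5: arr=0 -> substrate=1 bound=4 product=3
t=6: arr=0 -> substrate=0 bound=4 product=4
t=7: arr=2 -> substrate=2 bound=4 product=4
t=8: arr=2 -> substrate=4 bound=4 product=4
t=9: arr=0 -> substrate=1 bound=4 product=7
t=10: arr=0 -> substrate=0 bound=4 product=8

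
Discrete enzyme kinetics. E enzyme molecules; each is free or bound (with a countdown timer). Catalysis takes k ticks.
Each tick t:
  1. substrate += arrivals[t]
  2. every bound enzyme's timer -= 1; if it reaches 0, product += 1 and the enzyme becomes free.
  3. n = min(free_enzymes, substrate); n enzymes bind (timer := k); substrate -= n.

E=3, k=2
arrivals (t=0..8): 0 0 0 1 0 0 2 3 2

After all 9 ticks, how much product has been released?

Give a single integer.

Answer: 3

Derivation:
t=0: arr=0 -> substrate=0 bound=0 product=0
t=1: arr=0 -> substrate=0 bound=0 product=0
t=2: arr=0 -> substrate=0 bound=0 product=0
t=3: arr=1 -> substrate=0 bound=1 product=0
t=4: arr=0 -> substrate=0 bound=1 product=0
t=5: arr=0 -> substrate=0 bound=0 product=1
t=6: arr=2 -> substrate=0 bound=2 product=1
t=7: arr=3 -> substrate=2 bound=3 product=1
t=8: arr=2 -> substrate=2 bound=3 product=3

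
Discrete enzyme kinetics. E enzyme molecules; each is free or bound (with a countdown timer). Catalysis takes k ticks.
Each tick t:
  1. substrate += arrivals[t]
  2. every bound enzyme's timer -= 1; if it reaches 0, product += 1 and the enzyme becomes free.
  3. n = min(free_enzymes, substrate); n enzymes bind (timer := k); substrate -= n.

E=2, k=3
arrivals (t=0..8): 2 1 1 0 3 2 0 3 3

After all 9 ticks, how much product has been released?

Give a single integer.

Answer: 4

Derivation:
t=0: arr=2 -> substrate=0 bound=2 product=0
t=1: arr=1 -> substrate=1 bound=2 product=0
t=2: arr=1 -> substrate=2 bound=2 product=0
t=3: arr=0 -> substrate=0 bound=2 product=2
t=4: arr=3 -> substrate=3 bound=2 product=2
t=5: arr=2 -> substrate=5 bound=2 product=2
t=6: arr=0 -> substrate=3 bound=2 product=4
t=7: arr=3 -> substrate=6 bound=2 product=4
t=8: arr=3 -> substrate=9 bound=2 product=4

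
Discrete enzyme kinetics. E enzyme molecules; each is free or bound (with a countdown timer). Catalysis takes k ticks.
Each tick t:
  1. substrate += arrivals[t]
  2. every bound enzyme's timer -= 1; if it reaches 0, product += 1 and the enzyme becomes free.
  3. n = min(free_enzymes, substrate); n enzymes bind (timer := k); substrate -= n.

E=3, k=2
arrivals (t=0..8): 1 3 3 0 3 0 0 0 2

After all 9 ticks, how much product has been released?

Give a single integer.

t=0: arr=1 -> substrate=0 bound=1 product=0
t=1: arr=3 -> substrate=1 bound=3 product=0
t=2: arr=3 -> substrate=3 bound=3 product=1
t=3: arr=0 -> substrate=1 bound=3 product=3
t=4: arr=3 -> substrate=3 bound=3 product=4
t=5: arr=0 -> substrate=1 bound=3 product=6
t=6: arr=0 -> substrate=0 bound=3 product=7
t=7: arr=0 -> substrate=0 bound=1 product=9
t=8: arr=2 -> substrate=0 bound=2 product=10

Answer: 10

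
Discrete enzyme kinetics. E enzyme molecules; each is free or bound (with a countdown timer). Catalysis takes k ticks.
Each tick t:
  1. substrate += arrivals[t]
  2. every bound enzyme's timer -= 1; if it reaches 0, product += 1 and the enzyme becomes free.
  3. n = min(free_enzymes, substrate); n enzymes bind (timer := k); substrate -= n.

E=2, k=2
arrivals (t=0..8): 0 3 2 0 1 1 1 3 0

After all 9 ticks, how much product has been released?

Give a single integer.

Answer: 6

Derivation:
t=0: arr=0 -> substrate=0 bound=0 product=0
t=1: arr=3 -> substrate=1 bound=2 product=0
t=2: arr=2 -> substrate=3 bound=2 product=0
t=3: arr=0 -> substrate=1 bound=2 product=2
t=4: arr=1 -> substrate=2 bound=2 product=2
t=5: arr=1 -> substrate=1 bound=2 product=4
t=6: arr=1 -> substrate=2 bound=2 product=4
t=7: arr=3 -> substrate=3 bound=2 product=6
t=8: arr=0 -> substrate=3 bound=2 product=6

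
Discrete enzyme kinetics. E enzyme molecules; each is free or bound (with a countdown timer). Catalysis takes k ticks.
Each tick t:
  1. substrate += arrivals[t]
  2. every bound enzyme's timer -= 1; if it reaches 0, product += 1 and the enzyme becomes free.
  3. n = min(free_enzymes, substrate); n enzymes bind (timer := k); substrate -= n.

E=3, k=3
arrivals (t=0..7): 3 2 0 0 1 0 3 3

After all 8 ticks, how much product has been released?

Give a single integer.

Answer: 6

Derivation:
t=0: arr=3 -> substrate=0 bound=3 product=0
t=1: arr=2 -> substrate=2 bound=3 product=0
t=2: arr=0 -> substrate=2 bound=3 product=0
t=3: arr=0 -> substrate=0 bound=2 product=3
t=4: arr=1 -> substrate=0 bound=3 product=3
t=5: arr=0 -> substrate=0 bound=3 product=3
t=6: arr=3 -> substrate=1 bound=3 product=5
t=7: arr=3 -> substrate=3 bound=3 product=6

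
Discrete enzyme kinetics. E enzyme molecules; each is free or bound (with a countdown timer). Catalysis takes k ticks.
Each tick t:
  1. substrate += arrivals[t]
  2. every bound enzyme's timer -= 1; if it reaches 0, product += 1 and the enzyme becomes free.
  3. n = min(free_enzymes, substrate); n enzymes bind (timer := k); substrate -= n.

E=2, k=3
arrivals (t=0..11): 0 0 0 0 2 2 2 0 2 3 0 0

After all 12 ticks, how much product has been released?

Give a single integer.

Answer: 4

Derivation:
t=0: arr=0 -> substrate=0 bound=0 product=0
t=1: arr=0 -> substrate=0 bound=0 product=0
t=2: arr=0 -> substrate=0 bound=0 product=0
t=3: arr=0 -> substrate=0 bound=0 product=0
t=4: arr=2 -> substrate=0 bound=2 product=0
t=5: arr=2 -> substrate=2 bound=2 product=0
t=6: arr=2 -> substrate=4 bound=2 product=0
t=7: arr=0 -> substrate=2 bound=2 product=2
t=8: arr=2 -> substrate=4 bound=2 product=2
t=9: arr=3 -> substrate=7 bound=2 product=2
t=10: arr=0 -> substrate=5 bound=2 product=4
t=11: arr=0 -> substrate=5 bound=2 product=4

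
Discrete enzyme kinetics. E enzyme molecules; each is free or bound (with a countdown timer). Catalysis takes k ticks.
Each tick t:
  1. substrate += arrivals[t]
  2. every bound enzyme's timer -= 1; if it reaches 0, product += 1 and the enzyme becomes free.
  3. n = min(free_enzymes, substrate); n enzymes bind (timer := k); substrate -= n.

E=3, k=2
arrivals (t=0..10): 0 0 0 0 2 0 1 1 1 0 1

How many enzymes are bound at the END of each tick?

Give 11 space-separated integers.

Answer: 0 0 0 0 2 2 1 2 2 1 1

Derivation:
t=0: arr=0 -> substrate=0 bound=0 product=0
t=1: arr=0 -> substrate=0 bound=0 product=0
t=2: arr=0 -> substrate=0 bound=0 product=0
t=3: arr=0 -> substrate=0 bound=0 product=0
t=4: arr=2 -> substrate=0 bound=2 product=0
t=5: arr=0 -> substrate=0 bound=2 product=0
t=6: arr=1 -> substrate=0 bound=1 product=2
t=7: arr=1 -> substrate=0 bound=2 product=2
t=8: arr=1 -> substrate=0 bound=2 product=3
t=9: arr=0 -> substrate=0 bound=1 product=4
t=10: arr=1 -> substrate=0 bound=1 product=5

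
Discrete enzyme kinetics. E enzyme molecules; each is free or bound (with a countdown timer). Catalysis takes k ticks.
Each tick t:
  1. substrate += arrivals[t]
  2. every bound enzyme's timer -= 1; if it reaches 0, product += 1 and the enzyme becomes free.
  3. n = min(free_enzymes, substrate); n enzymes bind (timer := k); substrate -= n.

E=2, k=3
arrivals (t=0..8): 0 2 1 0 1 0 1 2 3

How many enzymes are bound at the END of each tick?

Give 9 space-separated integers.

Answer: 0 2 2 2 2 2 2 2 2

Derivation:
t=0: arr=0 -> substrate=0 bound=0 product=0
t=1: arr=2 -> substrate=0 bound=2 product=0
t=2: arr=1 -> substrate=1 bound=2 product=0
t=3: arr=0 -> substrate=1 bound=2 product=0
t=4: arr=1 -> substrate=0 bound=2 product=2
t=5: arr=0 -> substrate=0 bound=2 product=2
t=6: arr=1 -> substrate=1 bound=2 product=2
t=7: arr=2 -> substrate=1 bound=2 product=4
t=8: arr=3 -> substrate=4 bound=2 product=4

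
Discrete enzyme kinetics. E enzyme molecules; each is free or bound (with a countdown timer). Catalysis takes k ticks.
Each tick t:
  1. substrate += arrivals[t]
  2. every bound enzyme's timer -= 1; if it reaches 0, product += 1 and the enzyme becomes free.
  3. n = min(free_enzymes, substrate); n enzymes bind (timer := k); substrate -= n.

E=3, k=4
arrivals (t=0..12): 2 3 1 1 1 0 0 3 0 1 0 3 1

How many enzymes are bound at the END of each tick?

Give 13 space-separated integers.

Answer: 2 3 3 3 3 3 3 3 3 3 3 3 3

Derivation:
t=0: arr=2 -> substrate=0 bound=2 product=0
t=1: arr=3 -> substrate=2 bound=3 product=0
t=2: arr=1 -> substrate=3 bound=3 product=0
t=3: arr=1 -> substrate=4 bound=3 product=0
t=4: arr=1 -> substrate=3 bound=3 product=2
t=5: arr=0 -> substrate=2 bound=3 product=3
t=6: arr=0 -> substrate=2 bound=3 product=3
t=7: arr=3 -> substrate=5 bound=3 product=3
t=8: arr=0 -> substrate=3 bound=3 product=5
t=9: arr=1 -> substrate=3 bound=3 product=6
t=10: arr=0 -> substrate=3 bound=3 product=6
t=11: arr=3 -> substrate=6 bound=3 product=6
t=12: arr=1 -> substrate=5 bound=3 product=8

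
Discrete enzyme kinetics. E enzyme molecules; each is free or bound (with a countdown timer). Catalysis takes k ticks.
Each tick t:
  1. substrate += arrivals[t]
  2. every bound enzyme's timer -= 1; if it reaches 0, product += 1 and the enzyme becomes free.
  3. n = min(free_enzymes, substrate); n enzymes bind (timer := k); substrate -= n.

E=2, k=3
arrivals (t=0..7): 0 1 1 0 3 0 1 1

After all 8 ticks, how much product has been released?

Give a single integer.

t=0: arr=0 -> substrate=0 bound=0 product=0
t=1: arr=1 -> substrate=0 bound=1 product=0
t=2: arr=1 -> substrate=0 bound=2 product=0
t=3: arr=0 -> substrate=0 bound=2 product=0
t=4: arr=3 -> substrate=2 bound=2 product=1
t=5: arr=0 -> substrate=1 bound=2 product=2
t=6: arr=1 -> substrate=2 bound=2 product=2
t=7: arr=1 -> substrate=2 bound=2 product=3

Answer: 3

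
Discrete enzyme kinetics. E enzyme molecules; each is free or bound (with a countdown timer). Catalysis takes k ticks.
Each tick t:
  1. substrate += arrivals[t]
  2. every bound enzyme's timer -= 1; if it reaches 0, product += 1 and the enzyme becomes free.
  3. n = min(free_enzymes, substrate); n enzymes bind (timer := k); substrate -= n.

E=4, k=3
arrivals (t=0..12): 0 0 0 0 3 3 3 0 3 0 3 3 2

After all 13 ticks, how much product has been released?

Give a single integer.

t=0: arr=0 -> substrate=0 bound=0 product=0
t=1: arr=0 -> substrate=0 bound=0 product=0
t=2: arr=0 -> substrate=0 bound=0 product=0
t=3: arr=0 -> substrate=0 bound=0 product=0
t=4: arr=3 -> substrate=0 bound=3 product=0
t=5: arr=3 -> substrate=2 bound=4 product=0
t=6: arr=3 -> substrate=5 bound=4 product=0
t=7: arr=0 -> substrate=2 bound=4 product=3
t=8: arr=3 -> substrate=4 bound=4 product=4
t=9: arr=0 -> substrate=4 bound=4 product=4
t=10: arr=3 -> substrate=4 bound=4 product=7
t=11: arr=3 -> substrate=6 bound=4 product=8
t=12: arr=2 -> substrate=8 bound=4 product=8

Answer: 8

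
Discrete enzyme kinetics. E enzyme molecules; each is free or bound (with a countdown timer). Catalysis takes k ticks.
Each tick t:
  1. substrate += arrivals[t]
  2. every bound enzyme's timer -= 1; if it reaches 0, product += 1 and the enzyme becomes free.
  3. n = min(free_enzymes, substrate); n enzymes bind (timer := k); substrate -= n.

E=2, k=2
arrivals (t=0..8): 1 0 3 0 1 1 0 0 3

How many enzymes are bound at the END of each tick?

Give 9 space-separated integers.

t=0: arr=1 -> substrate=0 bound=1 product=0
t=1: arr=0 -> substrate=0 bound=1 product=0
t=2: arr=3 -> substrate=1 bound=2 product=1
t=3: arr=0 -> substrate=1 bound=2 product=1
t=4: arr=1 -> substrate=0 bound=2 product=3
t=5: arr=1 -> substrate=1 bound=2 product=3
t=6: arr=0 -> substrate=0 bound=1 product=5
t=7: arr=0 -> substrate=0 bound=1 product=5
t=8: arr=3 -> substrate=1 bound=2 product=6

Answer: 1 1 2 2 2 2 1 1 2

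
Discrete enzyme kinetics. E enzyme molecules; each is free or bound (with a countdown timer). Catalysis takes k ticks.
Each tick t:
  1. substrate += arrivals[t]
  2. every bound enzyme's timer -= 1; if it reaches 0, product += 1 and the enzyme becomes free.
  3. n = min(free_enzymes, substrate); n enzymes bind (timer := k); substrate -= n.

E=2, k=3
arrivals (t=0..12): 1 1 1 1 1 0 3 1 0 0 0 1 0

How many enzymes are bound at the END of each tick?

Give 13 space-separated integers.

Answer: 1 2 2 2 2 2 2 2 2 2 2 2 2

Derivation:
t=0: arr=1 -> substrate=0 bound=1 product=0
t=1: arr=1 -> substrate=0 bound=2 product=0
t=2: arr=1 -> substrate=1 bound=2 product=0
t=3: arr=1 -> substrate=1 bound=2 product=1
t=4: arr=1 -> substrate=1 bound=2 product=2
t=5: arr=0 -> substrate=1 bound=2 product=2
t=6: arr=3 -> substrate=3 bound=2 product=3
t=7: arr=1 -> substrate=3 bound=2 product=4
t=8: arr=0 -> substrate=3 bound=2 product=4
t=9: arr=0 -> substrate=2 bound=2 product=5
t=10: arr=0 -> substrate=1 bound=2 product=6
t=11: arr=1 -> substrate=2 bound=2 product=6
t=12: arr=0 -> substrate=1 bound=2 product=7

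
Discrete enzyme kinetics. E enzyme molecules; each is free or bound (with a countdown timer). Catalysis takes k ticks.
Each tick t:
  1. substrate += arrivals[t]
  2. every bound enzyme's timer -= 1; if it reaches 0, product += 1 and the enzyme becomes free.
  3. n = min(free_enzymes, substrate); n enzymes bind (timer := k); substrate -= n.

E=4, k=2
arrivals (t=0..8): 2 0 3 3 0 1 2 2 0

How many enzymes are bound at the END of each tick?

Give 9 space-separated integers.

t=0: arr=2 -> substrate=0 bound=2 product=0
t=1: arr=0 -> substrate=0 bound=2 product=0
t=2: arr=3 -> substrate=0 bound=3 product=2
t=3: arr=3 -> substrate=2 bound=4 product=2
t=4: arr=0 -> substrate=0 bound=3 product=5
t=5: arr=1 -> substrate=0 bound=3 product=6
t=6: arr=2 -> substrate=0 bound=3 product=8
t=7: arr=2 -> substrate=0 bound=4 product=9
t=8: arr=0 -> substrate=0 bound=2 product=11

Answer: 2 2 3 4 3 3 3 4 2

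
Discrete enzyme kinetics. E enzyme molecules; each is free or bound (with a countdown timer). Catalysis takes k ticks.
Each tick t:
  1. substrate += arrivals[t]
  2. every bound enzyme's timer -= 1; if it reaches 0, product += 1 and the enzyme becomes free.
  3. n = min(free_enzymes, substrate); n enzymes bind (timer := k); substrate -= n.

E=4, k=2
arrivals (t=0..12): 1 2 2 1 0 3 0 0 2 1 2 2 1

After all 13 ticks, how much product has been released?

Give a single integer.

t=0: arr=1 -> substrate=0 bound=1 product=0
t=1: arr=2 -> substrate=0 bound=3 product=0
t=2: arr=2 -> substrate=0 bound=4 product=1
t=3: arr=1 -> substrate=0 bound=3 product=3
t=4: arr=0 -> substrate=0 bound=1 product=5
t=5: arr=3 -> substrate=0 bound=3 product=6
t=6: arr=0 -> substrate=0 bound=3 product=6
t=7: arr=0 -> substrate=0 bound=0 product=9
t=8: arr=2 -> substrate=0 bound=2 product=9
t=9: arr=1 -> substrate=0 bound=3 product=9
t=10: arr=2 -> substrate=0 bound=3 product=11
t=11: arr=2 -> substrate=0 bound=4 product=12
t=12: arr=1 -> substrate=0 bound=3 product=14

Answer: 14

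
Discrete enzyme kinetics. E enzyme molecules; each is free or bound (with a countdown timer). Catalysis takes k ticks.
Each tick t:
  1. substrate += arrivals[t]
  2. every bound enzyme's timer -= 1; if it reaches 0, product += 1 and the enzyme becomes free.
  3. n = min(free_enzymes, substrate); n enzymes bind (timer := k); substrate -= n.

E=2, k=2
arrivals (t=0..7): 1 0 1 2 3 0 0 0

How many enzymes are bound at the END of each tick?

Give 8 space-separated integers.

t=0: arr=1 -> substrate=0 bound=1 product=0
t=1: arr=0 -> substrate=0 bound=1 product=0
t=2: arr=1 -> substrate=0 bound=1 product=1
t=3: arr=2 -> substrate=1 bound=2 product=1
t=4: arr=3 -> substrate=3 bound=2 product=2
t=5: arr=0 -> substrate=2 bound=2 product=3
t=6: arr=0 -> substrate=1 bound=2 product=4
t=7: arr=0 -> substrate=0 bound=2 product=5

Answer: 1 1 1 2 2 2 2 2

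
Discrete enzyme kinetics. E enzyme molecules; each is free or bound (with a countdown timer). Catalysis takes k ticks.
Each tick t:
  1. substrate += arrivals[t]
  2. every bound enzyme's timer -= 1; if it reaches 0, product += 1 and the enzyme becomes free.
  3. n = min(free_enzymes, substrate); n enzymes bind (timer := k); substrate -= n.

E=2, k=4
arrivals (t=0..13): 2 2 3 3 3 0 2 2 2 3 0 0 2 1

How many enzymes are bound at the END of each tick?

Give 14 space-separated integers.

Answer: 2 2 2 2 2 2 2 2 2 2 2 2 2 2

Derivation:
t=0: arr=2 -> substrate=0 bound=2 product=0
t=1: arr=2 -> substrate=2 bound=2 product=0
t=2: arr=3 -> substrate=5 bound=2 product=0
t=3: arr=3 -> substrate=8 bound=2 product=0
t=4: arr=3 -> substrate=9 bound=2 product=2
t=5: arr=0 -> substrate=9 bound=2 product=2
t=6: arr=2 -> substrate=11 bound=2 product=2
t=7: arr=2 -> substrate=13 bound=2 product=2
t=8: arr=2 -> substrate=13 bound=2 product=4
t=9: arr=3 -> substrate=16 bound=2 product=4
t=10: arr=0 -> substrate=16 bound=2 product=4
t=11: arr=0 -> substrate=16 bound=2 product=4
t=12: arr=2 -> substrate=16 bound=2 product=6
t=13: arr=1 -> substrate=17 bound=2 product=6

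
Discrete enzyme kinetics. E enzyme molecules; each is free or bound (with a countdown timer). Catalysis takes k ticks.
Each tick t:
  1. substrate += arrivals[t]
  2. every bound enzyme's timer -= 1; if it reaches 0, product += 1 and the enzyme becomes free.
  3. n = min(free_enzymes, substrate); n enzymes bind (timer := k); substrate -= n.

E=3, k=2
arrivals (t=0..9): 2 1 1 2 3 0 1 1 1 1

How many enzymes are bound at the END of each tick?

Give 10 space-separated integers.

Answer: 2 3 2 3 3 3 3 2 2 2

Derivation:
t=0: arr=2 -> substrate=0 bound=2 product=0
t=1: arr=1 -> substrate=0 bound=3 product=0
t=2: arr=1 -> substrate=0 bound=2 product=2
t=3: arr=2 -> substrate=0 bound=3 product=3
t=4: arr=3 -> substrate=2 bound=3 product=4
t=5: arr=0 -> substrate=0 bound=3 product=6
t=6: arr=1 -> substrate=0 bound=3 product=7
t=7: arr=1 -> substrate=0 bound=2 product=9
t=8: arr=1 -> substrate=0 bound=2 product=10
t=9: arr=1 -> substrate=0 bound=2 product=11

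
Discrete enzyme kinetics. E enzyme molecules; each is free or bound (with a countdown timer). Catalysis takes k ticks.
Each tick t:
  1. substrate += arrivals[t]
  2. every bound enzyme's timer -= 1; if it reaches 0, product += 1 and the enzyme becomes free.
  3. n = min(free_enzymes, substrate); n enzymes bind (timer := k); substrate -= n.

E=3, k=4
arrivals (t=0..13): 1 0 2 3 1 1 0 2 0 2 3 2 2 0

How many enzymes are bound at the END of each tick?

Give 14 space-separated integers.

Answer: 1 1 3 3 3 3 3 3 3 3 3 3 3 3

Derivation:
t=0: arr=1 -> substrate=0 bound=1 product=0
t=1: arr=0 -> substrate=0 bound=1 product=0
t=2: arr=2 -> substrate=0 bound=3 product=0
t=3: arr=3 -> substrate=3 bound=3 product=0
t=4: arr=1 -> substrate=3 bound=3 product=1
t=5: arr=1 -> substrate=4 bound=3 product=1
t=6: arr=0 -> substrate=2 bound=3 product=3
t=7: arr=2 -> substrate=4 bound=3 product=3
t=8: arr=0 -> substrate=3 bound=3 product=4
t=9: arr=2 -> substrate=5 bound=3 product=4
t=10: arr=3 -> substrate=6 bound=3 product=6
t=11: arr=2 -> substrate=8 bound=3 product=6
t=12: arr=2 -> substrate=9 bound=3 product=7
t=13: arr=0 -> substrate=9 bound=3 product=7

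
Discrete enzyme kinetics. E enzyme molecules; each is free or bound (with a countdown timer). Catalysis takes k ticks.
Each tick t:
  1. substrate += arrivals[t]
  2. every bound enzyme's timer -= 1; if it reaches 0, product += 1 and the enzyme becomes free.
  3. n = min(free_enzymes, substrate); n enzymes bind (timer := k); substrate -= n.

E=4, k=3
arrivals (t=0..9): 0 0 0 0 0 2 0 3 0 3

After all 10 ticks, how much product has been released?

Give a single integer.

Answer: 2

Derivation:
t=0: arr=0 -> substrate=0 bound=0 product=0
t=1: arr=0 -> substrate=0 bound=0 product=0
t=2: arr=0 -> substrate=0 bound=0 product=0
t=3: arr=0 -> substrate=0 bound=0 product=0
t=4: arr=0 -> substrate=0 bound=0 product=0
t=5: arr=2 -> substrate=0 bound=2 product=0
t=6: arr=0 -> substrate=0 bound=2 product=0
t=7: arr=3 -> substrate=1 bound=4 product=0
t=8: arr=0 -> substrate=0 bound=3 product=2
t=9: arr=3 -> substrate=2 bound=4 product=2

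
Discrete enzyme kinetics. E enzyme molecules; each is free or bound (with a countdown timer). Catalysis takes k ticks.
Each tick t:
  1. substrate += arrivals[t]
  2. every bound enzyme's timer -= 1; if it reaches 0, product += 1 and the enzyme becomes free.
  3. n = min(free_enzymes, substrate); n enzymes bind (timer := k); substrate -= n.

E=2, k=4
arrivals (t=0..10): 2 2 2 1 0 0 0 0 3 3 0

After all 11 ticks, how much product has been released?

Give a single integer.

Answer: 4

Derivation:
t=0: arr=2 -> substrate=0 bound=2 product=0
t=1: arr=2 -> substrate=2 bound=2 product=0
t=2: arr=2 -> substrate=4 bound=2 product=0
t=3: arr=1 -> substrate=5 bound=2 product=0
t=4: arr=0 -> substrate=3 bound=2 product=2
t=5: arr=0 -> substrate=3 bound=2 product=2
t=6: arr=0 -> substrate=3 bound=2 product=2
t=7: arr=0 -> substrate=3 bound=2 product=2
t=8: arr=3 -> substrate=4 bound=2 product=4
t=9: arr=3 -> substrate=7 bound=2 product=4
t=10: arr=0 -> substrate=7 bound=2 product=4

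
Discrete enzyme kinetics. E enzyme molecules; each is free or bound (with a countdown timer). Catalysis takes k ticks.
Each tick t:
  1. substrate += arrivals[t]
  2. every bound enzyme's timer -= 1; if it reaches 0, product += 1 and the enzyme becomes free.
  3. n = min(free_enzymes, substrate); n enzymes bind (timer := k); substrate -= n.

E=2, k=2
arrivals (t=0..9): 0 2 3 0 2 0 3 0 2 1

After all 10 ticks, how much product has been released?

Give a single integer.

t=0: arr=0 -> substrate=0 bound=0 product=0
t=1: arr=2 -> substrate=0 bound=2 product=0
t=2: arr=3 -> substrate=3 bound=2 product=0
t=3: arr=0 -> substrate=1 bound=2 product=2
t=4: arr=2 -> substrate=3 bound=2 product=2
t=5: arr=0 -> substrate=1 bound=2 product=4
t=6: arr=3 -> substrate=4 bound=2 product=4
t=7: arr=0 -> substrate=2 bound=2 product=6
t=8: arr=2 -> substrate=4 bound=2 product=6
t=9: arr=1 -> substrate=3 bound=2 product=8

Answer: 8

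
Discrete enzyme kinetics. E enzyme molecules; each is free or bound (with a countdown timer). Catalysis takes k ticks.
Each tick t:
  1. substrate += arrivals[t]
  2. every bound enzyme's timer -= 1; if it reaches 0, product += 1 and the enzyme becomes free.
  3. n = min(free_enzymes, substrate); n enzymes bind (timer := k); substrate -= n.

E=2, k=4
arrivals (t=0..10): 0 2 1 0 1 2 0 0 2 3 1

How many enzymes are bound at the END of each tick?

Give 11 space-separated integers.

Answer: 0 2 2 2 2 2 2 2 2 2 2

Derivation:
t=0: arr=0 -> substrate=0 bound=0 product=0
t=1: arr=2 -> substrate=0 bound=2 product=0
t=2: arr=1 -> substrate=1 bound=2 product=0
t=3: arr=0 -> substrate=1 bound=2 product=0
t=4: arr=1 -> substrate=2 bound=2 product=0
t=5: arr=2 -> substrate=2 bound=2 product=2
t=6: arr=0 -> substrate=2 bound=2 product=2
t=7: arr=0 -> substrate=2 bound=2 product=2
t=8: arr=2 -> substrate=4 bound=2 product=2
t=9: arr=3 -> substrate=5 bound=2 product=4
t=10: arr=1 -> substrate=6 bound=2 product=4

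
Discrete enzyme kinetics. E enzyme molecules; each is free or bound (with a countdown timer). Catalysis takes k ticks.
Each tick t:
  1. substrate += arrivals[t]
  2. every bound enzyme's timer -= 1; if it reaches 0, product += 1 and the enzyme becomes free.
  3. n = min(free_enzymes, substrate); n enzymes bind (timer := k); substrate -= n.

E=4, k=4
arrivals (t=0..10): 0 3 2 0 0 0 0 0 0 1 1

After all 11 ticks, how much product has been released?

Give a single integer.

t=0: arr=0 -> substrate=0 bound=0 product=0
t=1: arr=3 -> substrate=0 bound=3 product=0
t=2: arr=2 -> substrate=1 bound=4 product=0
t=3: arr=0 -> substrate=1 bound=4 product=0
t=4: arr=0 -> substrate=1 bound=4 product=0
t=5: arr=0 -> substrate=0 bound=2 product=3
t=6: arr=0 -> substrate=0 bound=1 product=4
t=7: arr=0 -> substrate=0 bound=1 product=4
t=8: arr=0 -> substrate=0 bound=1 product=4
t=9: arr=1 -> substrate=0 bound=1 product=5
t=10: arr=1 -> substrate=0 bound=2 product=5

Answer: 5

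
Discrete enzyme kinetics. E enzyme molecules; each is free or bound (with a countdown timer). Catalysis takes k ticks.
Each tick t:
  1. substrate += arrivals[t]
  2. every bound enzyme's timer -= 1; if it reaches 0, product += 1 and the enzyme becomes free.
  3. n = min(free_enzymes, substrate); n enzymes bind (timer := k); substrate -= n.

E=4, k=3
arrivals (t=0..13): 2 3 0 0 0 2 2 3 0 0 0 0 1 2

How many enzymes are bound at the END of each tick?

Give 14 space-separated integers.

Answer: 2 4 4 3 1 3 4 4 4 3 3 1 1 3

Derivation:
t=0: arr=2 -> substrate=0 bound=2 product=0
t=1: arr=3 -> substrate=1 bound=4 product=0
t=2: arr=0 -> substrate=1 bound=4 product=0
t=3: arr=0 -> substrate=0 bound=3 product=2
t=4: arr=0 -> substrate=0 bound=1 product=4
t=5: arr=2 -> substrate=0 bound=3 product=4
t=6: arr=2 -> substrate=0 bound=4 product=5
t=7: arr=3 -> substrate=3 bound=4 product=5
t=8: arr=0 -> substrate=1 bound=4 product=7
t=9: arr=0 -> substrate=0 bound=3 product=9
t=10: arr=0 -> substrate=0 bound=3 product=9
t=11: arr=0 -> substrate=0 bound=1 product=11
t=12: arr=1 -> substrate=0 bound=1 product=12
t=13: arr=2 -> substrate=0 bound=3 product=12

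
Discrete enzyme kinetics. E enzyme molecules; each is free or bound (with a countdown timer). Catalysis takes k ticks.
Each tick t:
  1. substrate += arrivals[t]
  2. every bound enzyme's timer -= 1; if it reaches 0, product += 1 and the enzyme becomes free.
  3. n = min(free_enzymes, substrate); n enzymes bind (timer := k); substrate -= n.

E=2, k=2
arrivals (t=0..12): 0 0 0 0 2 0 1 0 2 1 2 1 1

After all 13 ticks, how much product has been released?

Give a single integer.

t=0: arr=0 -> substrate=0 bound=0 product=0
t=1: arr=0 -> substrate=0 bound=0 product=0
t=2: arr=0 -> substrate=0 bound=0 product=0
t=3: arr=0 -> substrate=0 bound=0 product=0
t=4: arr=2 -> substrate=0 bound=2 product=0
t=5: arr=0 -> substrate=0 bound=2 product=0
t=6: arr=1 -> substrate=0 bound=1 product=2
t=7: arr=0 -> substrate=0 bound=1 product=2
t=8: arr=2 -> substrate=0 bound=2 product=3
t=9: arr=1 -> substrate=1 bound=2 product=3
t=10: arr=2 -> substrate=1 bound=2 product=5
t=11: arr=1 -> substrate=2 bound=2 product=5
t=12: arr=1 -> substrate=1 bound=2 product=7

Answer: 7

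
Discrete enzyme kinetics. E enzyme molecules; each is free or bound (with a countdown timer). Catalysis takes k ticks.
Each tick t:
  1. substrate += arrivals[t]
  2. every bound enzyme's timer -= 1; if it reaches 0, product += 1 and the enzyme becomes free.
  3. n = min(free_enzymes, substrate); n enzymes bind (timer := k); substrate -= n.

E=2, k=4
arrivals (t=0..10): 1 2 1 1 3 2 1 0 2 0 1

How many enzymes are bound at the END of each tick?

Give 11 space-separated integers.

t=0: arr=1 -> substrate=0 bound=1 product=0
t=1: arr=2 -> substrate=1 bound=2 product=0
t=2: arr=1 -> substrate=2 bound=2 product=0
t=3: arr=1 -> substrate=3 bound=2 product=0
t=4: arr=3 -> substrate=5 bound=2 product=1
t=5: arr=2 -> substrate=6 bound=2 product=2
t=6: arr=1 -> substrate=7 bound=2 product=2
t=7: arr=0 -> substrate=7 bound=2 product=2
t=8: arr=2 -> substrate=8 bound=2 product=3
t=9: arr=0 -> substrate=7 bound=2 product=4
t=10: arr=1 -> substrate=8 bound=2 product=4

Answer: 1 2 2 2 2 2 2 2 2 2 2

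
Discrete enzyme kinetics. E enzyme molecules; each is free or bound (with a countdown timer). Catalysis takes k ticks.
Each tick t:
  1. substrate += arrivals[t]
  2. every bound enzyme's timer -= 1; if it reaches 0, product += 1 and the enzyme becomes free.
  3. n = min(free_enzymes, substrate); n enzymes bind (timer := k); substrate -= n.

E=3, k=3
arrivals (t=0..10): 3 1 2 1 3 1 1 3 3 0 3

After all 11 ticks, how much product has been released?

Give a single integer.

Answer: 9

Derivation:
t=0: arr=3 -> substrate=0 bound=3 product=0
t=1: arr=1 -> substrate=1 bound=3 product=0
t=2: arr=2 -> substrate=3 bound=3 product=0
t=3: arr=1 -> substrate=1 bound=3 product=3
t=4: arr=3 -> substrate=4 bound=3 product=3
t=5: arr=1 -> substrate=5 bound=3 product=3
t=6: arr=1 -> substrate=3 bound=3 product=6
t=7: arr=3 -> substrate=6 bound=3 product=6
t=8: arr=3 -> substrate=9 bound=3 product=6
t=9: arr=0 -> substrate=6 bound=3 product=9
t=10: arr=3 -> substrate=9 bound=3 product=9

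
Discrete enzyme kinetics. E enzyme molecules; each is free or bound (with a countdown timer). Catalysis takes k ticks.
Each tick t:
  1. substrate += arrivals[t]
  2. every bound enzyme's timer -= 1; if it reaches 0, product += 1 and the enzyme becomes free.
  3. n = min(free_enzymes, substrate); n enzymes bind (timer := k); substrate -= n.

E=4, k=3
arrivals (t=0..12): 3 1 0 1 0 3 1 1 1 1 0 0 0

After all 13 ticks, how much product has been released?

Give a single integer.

t=0: arr=3 -> substrate=0 bound=3 product=0
t=1: arr=1 -> substrate=0 bound=4 product=0
t=2: arr=0 -> substrate=0 bound=4 product=0
t=3: arr=1 -> substrate=0 bound=2 product=3
t=4: arr=0 -> substrate=0 bound=1 product=4
t=5: arr=3 -> substrate=0 bound=4 product=4
t=6: arr=1 -> substrate=0 bound=4 product=5
t=7: arr=1 -> substrate=1 bound=4 product=5
t=8: arr=1 -> substrate=0 bound=3 product=8
t=9: arr=1 -> substrate=0 bound=3 product=9
t=10: arr=0 -> substrate=0 bound=3 product=9
t=11: arr=0 -> substrate=0 bound=1 product=11
t=12: arr=0 -> substrate=0 bound=0 product=12

Answer: 12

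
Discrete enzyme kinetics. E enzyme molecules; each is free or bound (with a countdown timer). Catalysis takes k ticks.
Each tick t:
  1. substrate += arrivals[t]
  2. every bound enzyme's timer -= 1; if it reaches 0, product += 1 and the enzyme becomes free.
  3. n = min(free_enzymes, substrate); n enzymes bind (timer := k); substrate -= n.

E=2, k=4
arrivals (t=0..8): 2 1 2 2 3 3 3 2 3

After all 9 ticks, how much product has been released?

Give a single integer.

t=0: arr=2 -> substrate=0 bound=2 product=0
t=1: arr=1 -> substrate=1 bound=2 product=0
t=2: arr=2 -> substrate=3 bound=2 product=0
t=3: arr=2 -> substrate=5 bound=2 product=0
t=4: arr=3 -> substrate=6 bound=2 product=2
t=5: arr=3 -> substrate=9 bound=2 product=2
t=6: arr=3 -> substrate=12 bound=2 product=2
t=7: arr=2 -> substrate=14 bound=2 product=2
t=8: arr=3 -> substrate=15 bound=2 product=4

Answer: 4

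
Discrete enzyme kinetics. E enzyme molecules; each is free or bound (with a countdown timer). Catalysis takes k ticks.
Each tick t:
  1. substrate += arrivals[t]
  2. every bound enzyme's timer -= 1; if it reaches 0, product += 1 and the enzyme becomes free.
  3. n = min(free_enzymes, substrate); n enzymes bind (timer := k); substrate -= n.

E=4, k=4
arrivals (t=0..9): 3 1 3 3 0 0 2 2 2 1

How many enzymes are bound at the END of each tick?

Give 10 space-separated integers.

Answer: 3 4 4 4 4 4 4 4 4 4

Derivation:
t=0: arr=3 -> substrate=0 bound=3 product=0
t=1: arr=1 -> substrate=0 bound=4 product=0
t=2: arr=3 -> substrate=3 bound=4 product=0
t=3: arr=3 -> substrate=6 bound=4 product=0
t=4: arr=0 -> substrate=3 bound=4 product=3
t=5: arr=0 -> substrate=2 bound=4 product=4
t=6: arr=2 -> substrate=4 bound=4 product=4
t=7: arr=2 -> substrate=6 bound=4 product=4
t=8: arr=2 -> substrate=5 bound=4 product=7
t=9: arr=1 -> substrate=5 bound=4 product=8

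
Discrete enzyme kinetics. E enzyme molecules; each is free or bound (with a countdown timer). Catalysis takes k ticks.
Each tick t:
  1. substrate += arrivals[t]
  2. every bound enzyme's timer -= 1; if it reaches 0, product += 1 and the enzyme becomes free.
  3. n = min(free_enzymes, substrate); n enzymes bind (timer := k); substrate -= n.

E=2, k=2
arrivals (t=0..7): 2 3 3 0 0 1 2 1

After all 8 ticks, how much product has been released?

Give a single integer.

t=0: arr=2 -> substrate=0 bound=2 product=0
t=1: arr=3 -> substrate=3 bound=2 product=0
t=2: arr=3 -> substrate=4 bound=2 product=2
t=3: arr=0 -> substrate=4 bound=2 product=2
t=4: arr=0 -> substrate=2 bound=2 product=4
t=5: arr=1 -> substrate=3 bound=2 product=4
t=6: arr=2 -> substrate=3 bound=2 product=6
t=7: arr=1 -> substrate=4 bound=2 product=6

Answer: 6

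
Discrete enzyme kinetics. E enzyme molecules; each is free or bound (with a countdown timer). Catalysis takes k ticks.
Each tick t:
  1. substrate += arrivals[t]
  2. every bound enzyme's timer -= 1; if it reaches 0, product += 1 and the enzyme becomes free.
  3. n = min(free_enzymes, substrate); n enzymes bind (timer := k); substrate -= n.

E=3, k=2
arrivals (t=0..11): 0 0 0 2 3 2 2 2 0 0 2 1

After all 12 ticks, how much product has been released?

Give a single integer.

Answer: 11

Derivation:
t=0: arr=0 -> substrate=0 bound=0 product=0
t=1: arr=0 -> substrate=0 bound=0 product=0
t=2: arr=0 -> substrate=0 bound=0 product=0
t=3: arr=2 -> substrate=0 bound=2 product=0
t=4: arr=3 -> substrate=2 bound=3 product=0
t=5: arr=2 -> substrate=2 bound=3 product=2
t=6: arr=2 -> substrate=3 bound=3 product=3
t=7: arr=2 -> substrate=3 bound=3 product=5
t=8: arr=0 -> substrate=2 bound=3 product=6
t=9: arr=0 -> substrate=0 bound=3 product=8
t=10: arr=2 -> substrate=1 bound=3 product=9
t=11: arr=1 -> substrate=0 bound=3 product=11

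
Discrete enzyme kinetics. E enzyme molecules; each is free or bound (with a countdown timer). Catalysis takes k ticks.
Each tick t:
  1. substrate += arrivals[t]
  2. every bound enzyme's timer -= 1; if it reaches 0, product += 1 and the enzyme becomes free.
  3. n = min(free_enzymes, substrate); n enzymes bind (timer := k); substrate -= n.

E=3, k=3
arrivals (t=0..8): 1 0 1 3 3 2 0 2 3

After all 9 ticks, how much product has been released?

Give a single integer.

Answer: 5

Derivation:
t=0: arr=1 -> substrate=0 bound=1 product=0
t=1: arr=0 -> substrate=0 bound=1 product=0
t=2: arr=1 -> substrate=0 bound=2 product=0
t=3: arr=3 -> substrate=1 bound=3 product=1
t=4: arr=3 -> substrate=4 bound=3 product=1
t=5: arr=2 -> substrate=5 bound=3 product=2
t=6: arr=0 -> substrate=3 bound=3 product=4
t=7: arr=2 -> substrate=5 bound=3 product=4
t=8: arr=3 -> substrate=7 bound=3 product=5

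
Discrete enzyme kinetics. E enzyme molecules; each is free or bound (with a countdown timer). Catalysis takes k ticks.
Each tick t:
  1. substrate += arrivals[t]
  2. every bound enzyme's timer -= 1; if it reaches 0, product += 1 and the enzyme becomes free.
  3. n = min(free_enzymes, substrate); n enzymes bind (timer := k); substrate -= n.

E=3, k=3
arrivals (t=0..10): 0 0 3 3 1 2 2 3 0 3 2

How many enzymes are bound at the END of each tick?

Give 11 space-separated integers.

t=0: arr=0 -> substrate=0 bound=0 product=0
t=1: arr=0 -> substrate=0 bound=0 product=0
t=2: arr=3 -> substrate=0 bound=3 product=0
t=3: arr=3 -> substrate=3 bound=3 product=0
t=4: arr=1 -> substrate=4 bound=3 product=0
t=5: arr=2 -> substrate=3 bound=3 product=3
t=6: arr=2 -> substrate=5 bound=3 product=3
t=7: arr=3 -> substrate=8 bound=3 product=3
t=8: arr=0 -> substrate=5 bound=3 product=6
t=9: arr=3 -> substrate=8 bound=3 product=6
t=10: arr=2 -> substrate=10 bound=3 product=6

Answer: 0 0 3 3 3 3 3 3 3 3 3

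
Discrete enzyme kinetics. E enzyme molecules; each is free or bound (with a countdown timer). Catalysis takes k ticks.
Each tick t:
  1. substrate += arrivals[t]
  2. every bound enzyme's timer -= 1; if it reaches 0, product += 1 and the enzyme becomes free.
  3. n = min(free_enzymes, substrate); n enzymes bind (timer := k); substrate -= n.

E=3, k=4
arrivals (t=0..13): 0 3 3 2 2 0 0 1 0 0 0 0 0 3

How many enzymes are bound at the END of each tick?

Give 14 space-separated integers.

t=0: arr=0 -> substrate=0 bound=0 product=0
t=1: arr=3 -> substrate=0 bound=3 product=0
t=2: arr=3 -> substrate=3 bound=3 product=0
t=3: arr=2 -> substrate=5 bound=3 product=0
t=4: arr=2 -> substrate=7 bound=3 product=0
t=5: arr=0 -> substrate=4 bound=3 product=3
t=6: arr=0 -> substrate=4 bound=3 product=3
t=7: arr=1 -> substrate=5 bound=3 product=3
t=8: arr=0 -> substrate=5 bound=3 product=3
t=9: arr=0 -> substrate=2 bound=3 product=6
t=10: arr=0 -> substrate=2 bound=3 product=6
t=11: arr=0 -> substrate=2 bound=3 product=6
t=12: arr=0 -> substrate=2 bound=3 product=6
t=13: arr=3 -> substrate=2 bound=3 product=9

Answer: 0 3 3 3 3 3 3 3 3 3 3 3 3 3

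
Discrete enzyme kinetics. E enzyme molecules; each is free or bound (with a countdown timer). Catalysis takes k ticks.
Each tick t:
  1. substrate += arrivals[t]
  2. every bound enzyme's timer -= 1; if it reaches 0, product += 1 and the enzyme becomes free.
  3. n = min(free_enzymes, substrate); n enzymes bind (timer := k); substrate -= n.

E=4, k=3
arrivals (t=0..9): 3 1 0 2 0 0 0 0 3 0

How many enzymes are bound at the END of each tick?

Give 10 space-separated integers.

Answer: 3 4 4 3 2 2 0 0 3 3

Derivation:
t=0: arr=3 -> substrate=0 bound=3 product=0
t=1: arr=1 -> substrate=0 bound=4 product=0
t=2: arr=0 -> substrate=0 bound=4 product=0
t=3: arr=2 -> substrate=0 bound=3 product=3
t=4: arr=0 -> substrate=0 bound=2 product=4
t=5: arr=0 -> substrate=0 bound=2 product=4
t=6: arr=0 -> substrate=0 bound=0 product=6
t=7: arr=0 -> substrate=0 bound=0 product=6
t=8: arr=3 -> substrate=0 bound=3 product=6
t=9: arr=0 -> substrate=0 bound=3 product=6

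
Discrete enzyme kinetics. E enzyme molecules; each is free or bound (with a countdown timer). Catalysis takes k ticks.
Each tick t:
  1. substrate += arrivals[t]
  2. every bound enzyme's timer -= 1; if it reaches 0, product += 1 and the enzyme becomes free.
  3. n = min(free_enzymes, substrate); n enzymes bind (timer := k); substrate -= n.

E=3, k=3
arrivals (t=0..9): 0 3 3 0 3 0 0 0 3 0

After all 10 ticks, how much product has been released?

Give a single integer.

Answer: 6

Derivation:
t=0: arr=0 -> substrate=0 bound=0 product=0
t=1: arr=3 -> substrate=0 bound=3 product=0
t=2: arr=3 -> substrate=3 bound=3 product=0
t=3: arr=0 -> substrate=3 bound=3 product=0
t=4: arr=3 -> substrate=3 bound=3 product=3
t=5: arr=0 -> substrate=3 bound=3 product=3
t=6: arr=0 -> substrate=3 bound=3 product=3
t=7: arr=0 -> substrate=0 bound=3 product=6
t=8: arr=3 -> substrate=3 bound=3 product=6
t=9: arr=0 -> substrate=3 bound=3 product=6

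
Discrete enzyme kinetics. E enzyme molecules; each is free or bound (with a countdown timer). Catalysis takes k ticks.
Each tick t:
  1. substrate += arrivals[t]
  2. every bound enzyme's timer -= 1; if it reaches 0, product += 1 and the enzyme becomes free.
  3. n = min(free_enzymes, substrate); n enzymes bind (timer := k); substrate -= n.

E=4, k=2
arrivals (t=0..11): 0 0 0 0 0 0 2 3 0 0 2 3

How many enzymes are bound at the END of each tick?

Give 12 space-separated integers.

t=0: arr=0 -> substrate=0 bound=0 product=0
t=1: arr=0 -> substrate=0 bound=0 product=0
t=2: arr=0 -> substrate=0 bound=0 product=0
t=3: arr=0 -> substrate=0 bound=0 product=0
t=4: arr=0 -> substrate=0 bound=0 product=0
t=5: arr=0 -> substrate=0 bound=0 product=0
t=6: arr=2 -> substrate=0 bound=2 product=0
t=7: arr=3 -> substrate=1 bound=4 product=0
t=8: arr=0 -> substrate=0 bound=3 product=2
t=9: arr=0 -> substrate=0 bound=1 product=4
t=10: arr=2 -> substrate=0 bound=2 product=5
t=11: arr=3 -> substrate=1 bound=4 product=5

Answer: 0 0 0 0 0 0 2 4 3 1 2 4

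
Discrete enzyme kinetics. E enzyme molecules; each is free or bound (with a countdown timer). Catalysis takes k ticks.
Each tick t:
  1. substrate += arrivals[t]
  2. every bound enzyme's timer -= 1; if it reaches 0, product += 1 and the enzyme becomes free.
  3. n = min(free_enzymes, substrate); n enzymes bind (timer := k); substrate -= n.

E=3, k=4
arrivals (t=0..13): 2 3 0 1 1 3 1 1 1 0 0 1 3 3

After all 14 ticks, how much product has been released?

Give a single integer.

Answer: 9

Derivation:
t=0: arr=2 -> substrate=0 bound=2 product=0
t=1: arr=3 -> substrate=2 bound=3 product=0
t=2: arr=0 -> substrate=2 bound=3 product=0
t=3: arr=1 -> substrate=3 bound=3 product=0
t=4: arr=1 -> substrate=2 bound=3 product=2
t=5: arr=3 -> substrate=4 bound=3 product=3
t=6: arr=1 -> substrate=5 bound=3 product=3
t=7: arr=1 -> substrate=6 bound=3 product=3
t=8: arr=1 -> substrate=5 bound=3 product=5
t=9: arr=0 -> substrate=4 bound=3 product=6
t=10: arr=0 -> substrate=4 bound=3 product=6
t=11: arr=1 -> substrate=5 bound=3 product=6
t=12: arr=3 -> substrate=6 bound=3 product=8
t=13: arr=3 -> substrate=8 bound=3 product=9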